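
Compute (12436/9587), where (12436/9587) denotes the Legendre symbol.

-1

(12436/9587)
  = (2849/9587)    [12436 ≡ 2849 mod 9587]
  = (9587/2849)    [QR: 2849 ≡ 1 mod 4, sign kept]
  = (1040/2849)    [9587 ≡ 1040 mod 2849]
  = (65/2849)    [2849 ≡ 1 mod 8 ⇒ (2/2849)^4 = +1]
  = (2849/65)    [QR: 65 ≡ 1 mod 4, sign kept]
  = (54/65)    [2849 ≡ 54 mod 65]
  = (27/65)    [65 ≡ 1 mod 8 ⇒ (2/65) = +1]
  = (65/27)    [QR: 65 ≡ 1 mod 4, sign kept]
  = (11/27)    [65 ≡ 11 mod 27]
  = -(27/11)    [QR: both ≡ 3 mod 4, sign flips]
  = -(5/11)    [27 ≡ 5 mod 11]
  = -(11/5)    [QR: 5 ≡ 1 mod 4, sign kept]
  = -(1/5)    [11 ≡ 1 mod 5]
  = -1    [(1/5) = 1]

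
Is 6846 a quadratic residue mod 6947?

no

(6846/6947)
  = -(3423/6947)    [6947 ≡ 3 mod 8 ⇒ (2/6947) = -1]
  = (6947/3423)    [QR: both ≡ 3 mod 4, sign flips]
  = (101/3423)    [6947 ≡ 101 mod 3423]
  = (3423/101)    [QR: 101 ≡ 1 mod 4, sign kept]
  = (90/101)    [3423 ≡ 90 mod 101]
  = -(45/101)    [101 ≡ 5 mod 8 ⇒ (2/101) = -1]
  = -(101/45)    [QR: 45 ≡ 1 mod 4, sign kept]
  = -(11/45)    [101 ≡ 11 mod 45]
  = -(45/11)    [QR: 45 ≡ 1 mod 4, sign kept]
  = -(1/11)    [45 ≡ 1 mod 11]
  = -1    [(1/11) = 1]
The Legendre symbol is -1, so x^2 ≡ 6846 (mod 6947) has no solution.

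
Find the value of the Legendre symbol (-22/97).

Reduce the numerator: -22 ≡ 75 (mod 97), so (-22/97) = (75/97).
97 ≡ 1 (mod 4), so quadratic reciprocity gives (75/97) = (97/75). Reduce: 97 ≡ 22 (mod 75). Now have (22/75).
Factor out 2: 22 = 2·11. Since 75 ≡ 3 (mod 8), (2/75) = -1. Now have -(11/75).
Both 11 ≡ 3 and 75 ≡ 3 (mod 4), so reciprocity gives (11/75) = -(75/11). Reduce: 75 ≡ 9 (mod 11). Now have (9/11).
9 ≡ 1 (mod 4), so quadratic reciprocity gives (9/11) = (11/9). Reduce: 11 ≡ 2 (mod 9). Now have (2/9).
Factor out 2: 2 = 2. Since 9 ≡ 1 (mod 8), (2/9) = +1. Now have (1/9).
(1/9) = 1. Collecting the sign factors: 1.

1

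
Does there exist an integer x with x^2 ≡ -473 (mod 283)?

(-473|283)
  = (93|283)    [-473 ≡ 93 mod 283]
  = (283|93)    [QR: 93 ≡ 1 mod 4, sign kept]
  = (4|93)    [283 ≡ 4 mod 93]
  = (1|93)    [93 ≡ 5 mod 8 ⇒ (2|93)^2 = +1]
  = 1    [(1|93) = 1]
(-473|283) = 1, and 283 is prime, so -473 is a quadratic residue mod 283.

yes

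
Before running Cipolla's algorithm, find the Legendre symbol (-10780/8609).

Pull out -1: (-10780/8609) = (-1/8609)·(10780/8609). Since 8609 ≡ 1 (mod 4), (-1/8609) = +1. Now have (10780/8609).
Reduce the numerator: 10780 ≡ 2171 (mod 8609), so (10780/8609) = (2171/8609).
8609 ≡ 1 (mod 4), so quadratic reciprocity gives (2171/8609) = (8609/2171). Reduce: 8609 ≡ 2096 (mod 2171). Now have (2096/2171).
Factor out 2: 2096 = 2^4·131. Since 2171 ≡ 3 (mod 8), (2/2171) = -1, and (2/2171)^4 = +1. Now have (131/2171).
Both 131 ≡ 3 and 2171 ≡ 3 (mod 4), so reciprocity gives (131/2171) = -(2171/131). Reduce: 2171 ≡ 75 (mod 131). Now have -(75/131).
Both 75 ≡ 3 and 131 ≡ 3 (mod 4), so reciprocity gives (75/131) = -(131/75). Reduce: 131 ≡ 56 (mod 75). Now have (56/75).
Factor out 2: 56 = 2^3·7. Since 75 ≡ 3 (mod 8), (2/75) = -1, and (2/75)^3 = -1. Now have -(7/75).
Both 7 ≡ 3 and 75 ≡ 3 (mod 4), so reciprocity gives (7/75) = -(75/7). Reduce: 75 ≡ 5 (mod 7). Now have (5/7).
5 ≡ 1 (mod 4), so quadratic reciprocity gives (5/7) = (7/5). Reduce: 7 ≡ 2 (mod 5). Now have (2/5).
Factor out 2: 2 = 2. Since 5 ≡ 5 (mod 8), (2/5) = -1. Now have -(1/5).
(1/5) = 1. Collecting the sign factors: -1.

-1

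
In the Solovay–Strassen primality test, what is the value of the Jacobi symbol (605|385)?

Reduce the numerator: 605 ≡ 220 (mod 385), so (605|385) = (220|385).
Factor out 2: 220 = 2^2·55. Since 385 ≡ 1 (mod 8), (2|385) = +1, and (2|385)^2 = +1. Now have (55|385).
385 ≡ 1 (mod 4), so quadratic reciprocity gives (55|385) = (385|55). Reduce: 385 ≡ 0 (mod 55). Now have (0|55).
The numerator is now 0 with denominator 55 > 1: the symbol is 0.

0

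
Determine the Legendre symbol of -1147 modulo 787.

(-1147|787)
  = -(1147|787)    [787 ≡ 3 mod 4 ⇒ (-1|787) = -1]
  = -(360|787)    [1147 ≡ 360 mod 787]
  = (45|787)    [787 ≡ 3 mod 8 ⇒ (2|787)^3 = -1]
  = (787|45)    [QR: 45 ≡ 1 mod 4, sign kept]
  = (22|45)    [787 ≡ 22 mod 45]
  = -(11|45)    [45 ≡ 5 mod 8 ⇒ (2|45) = -1]
  = -(45|11)    [QR: 45 ≡ 1 mod 4, sign kept]
  = -(1|11)    [45 ≡ 1 mod 11]
  = -1    [(1|11) = 1]

-1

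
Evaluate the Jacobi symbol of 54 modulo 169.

(54/169)
  = (27/169)    [169 ≡ 1 mod 8 ⇒ (2/169) = +1]
  = (169/27)    [QR: 169 ≡ 1 mod 4, sign kept]
  = (7/27)    [169 ≡ 7 mod 27]
  = -(27/7)    [QR: both ≡ 3 mod 4, sign flips]
  = -(6/7)    [27 ≡ 6 mod 7]
  = -(3/7)    [7 ≡ 7 mod 8 ⇒ (2/7) = +1]
  = (7/3)    [QR: both ≡ 3 mod 4, sign flips]
  = (1/3)    [7 ≡ 1 mod 3]
  = 1    [(1/3) = 1]

1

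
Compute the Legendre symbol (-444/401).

1

Pull out -1: (-444/401) = (-1/401)·(444/401). Since 401 ≡ 1 (mod 4), (-1/401) = +1. Now have (444/401).
Reduce the numerator: 444 ≡ 43 (mod 401), so (444/401) = (43/401).
401 ≡ 1 (mod 4), so quadratic reciprocity gives (43/401) = (401/43). Reduce: 401 ≡ 14 (mod 43). Now have (14/43).
Factor out 2: 14 = 2·7. Since 43 ≡ 3 (mod 8), (2/43) = -1. Now have -(7/43).
Both 7 ≡ 3 and 43 ≡ 3 (mod 4), so reciprocity gives (7/43) = -(43/7). Reduce: 43 ≡ 1 (mod 7). Now have (1/7).
(1/7) = 1. Collecting the sign factors: 1.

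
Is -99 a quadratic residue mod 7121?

Reduce the numerator: -99 ≡ 7022 (mod 7121), so (-99|7121) = (7022|7121).
Factor out 2: 7022 = 2·3511. Since 7121 ≡ 1 (mod 8), (2|7121) = +1. Now have (3511|7121).
7121 ≡ 1 (mod 4), so quadratic reciprocity gives (3511|7121) = (7121|3511). Reduce: 7121 ≡ 99 (mod 3511). Now have (99|3511).
Both 99 ≡ 3 and 3511 ≡ 3 (mod 4), so reciprocity gives (99|3511) = -(3511|99). Reduce: 3511 ≡ 46 (mod 99). Now have -(46|99).
Factor out 2: 46 = 2·23. Since 99 ≡ 3 (mod 8), (2|99) = -1. Now have (23|99).
Both 23 ≡ 3 and 99 ≡ 3 (mod 4), so reciprocity gives (23|99) = -(99|23). Reduce: 99 ≡ 7 (mod 23). Now have -(7|23).
Both 7 ≡ 3 and 23 ≡ 3 (mod 4), so reciprocity gives (7|23) = -(23|7). Reduce: 23 ≡ 2 (mod 7). Now have (2|7).
Factor out 2: 2 = 2. Since 7 ≡ 7 (mod 8), (2|7) = +1. Now have (1|7).
(1|7) = 1. Collecting the sign factors: 1.
The Legendre symbol is 1, so x^2 ≡ -99 (mod 7121) has solution.

yes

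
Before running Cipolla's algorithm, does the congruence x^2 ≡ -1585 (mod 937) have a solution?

yes

Reduce the numerator: -1585 ≡ 289 (mod 937), so (-1585|937) = (289|937).
289 ≡ 1 (mod 4), so quadratic reciprocity gives (289|937) = (937|289). Reduce: 937 ≡ 70 (mod 289). Now have (70|289).
Factor out 2: 70 = 2·35. Since 289 ≡ 1 (mod 8), (2|289) = +1. Now have (35|289).
289 ≡ 1 (mod 4), so quadratic reciprocity gives (35|289) = (289|35). Reduce: 289 ≡ 9 (mod 35). Now have (9|35).
9 ≡ 1 (mod 4), so quadratic reciprocity gives (9|35) = (35|9). Reduce: 35 ≡ 8 (mod 9). Now have (8|9).
Factor out 2: 8 = 2^3. Since 9 ≡ 1 (mod 8), (2|9) = +1, and (2|9)^3 = +1. Now have (1|9).
(1|9) = 1. Collecting the sign factors: 1.
(-1585|937) = 1, and 937 is prime, so -1585 is a quadratic residue mod 937.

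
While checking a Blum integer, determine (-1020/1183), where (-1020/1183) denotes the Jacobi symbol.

(-1020/1183)
  = -(1020/1183)    [1183 ≡ 3 mod 4 ⇒ (-1/1183) = -1]
  = -(255/1183)    [1183 ≡ 7 mod 8 ⇒ (2/1183)^2 = +1]
  = (1183/255)    [QR: both ≡ 3 mod 4, sign flips]
  = (163/255)    [1183 ≡ 163 mod 255]
  = -(255/163)    [QR: both ≡ 3 mod 4, sign flips]
  = -(92/163)    [255 ≡ 92 mod 163]
  = -(23/163)    [163 ≡ 3 mod 8 ⇒ (2/163)^2 = +1]
  = (163/23)    [QR: both ≡ 3 mod 4, sign flips]
  = (2/23)    [163 ≡ 2 mod 23]
  = (1/23)    [23 ≡ 7 mod 8 ⇒ (2/23) = +1]
  = 1    [(1/23) = 1]

1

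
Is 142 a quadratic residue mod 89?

yes

Reduce the numerator: 142 ≡ 53 (mod 89), so (142|89) = (53|89).
53 ≡ 1 (mod 4), so quadratic reciprocity gives (53|89) = (89|53). Reduce: 89 ≡ 36 (mod 53). Now have (36|53).
Factor out 2: 36 = 2^2·9. Since 53 ≡ 5 (mod 8), (2|53) = -1, and (2|53)^2 = +1. Now have (9|53).
9 ≡ 1 (mod 4), so quadratic reciprocity gives (9|53) = (53|9). Reduce: 53 ≡ 8 (mod 9). Now have (8|9).
Factor out 2: 8 = 2^3. Since 9 ≡ 1 (mod 8), (2|9) = +1, and (2|9)^3 = +1. Now have (1|9).
(1|9) = 1. Collecting the sign factors: 1.
(142|89) = 1, and 89 is prime, so 142 is a quadratic residue mod 89.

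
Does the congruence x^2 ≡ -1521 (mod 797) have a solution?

(-1521|797)
  = (73|797)    [-1521 ≡ 73 mod 797]
  = (797|73)    [QR: 73 ≡ 1 mod 4, sign kept]
  = (67|73)    [797 ≡ 67 mod 73]
  = (73|67)    [QR: 73 ≡ 1 mod 4, sign kept]
  = (6|67)    [73 ≡ 6 mod 67]
  = -(3|67)    [67 ≡ 3 mod 8 ⇒ (2|67) = -1]
  = (67|3)    [QR: both ≡ 3 mod 4, sign flips]
  = (1|3)    [67 ≡ 1 mod 3]
  = 1    [(1|3) = 1]
The Legendre symbol is 1, so x^2 ≡ -1521 (mod 797) has solution.

yes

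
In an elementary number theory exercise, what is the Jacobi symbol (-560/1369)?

(-560/1369)
  = (809/1369)    [-560 ≡ 809 mod 1369]
  = (1369/809)    [QR: 809 ≡ 1 mod 4, sign kept]
  = (560/809)    [1369 ≡ 560 mod 809]
  = (35/809)    [809 ≡ 1 mod 8 ⇒ (2/809)^4 = +1]
  = (809/35)    [QR: 809 ≡ 1 mod 4, sign kept]
  = (4/35)    [809 ≡ 4 mod 35]
  = (1/35)    [35 ≡ 3 mod 8 ⇒ (2/35)^2 = +1]
  = 1    [(1/35) = 1]

1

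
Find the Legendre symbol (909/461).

(909/461)
  = (448/461)    [909 ≡ 448 mod 461]
  = (7/461)    [461 ≡ 5 mod 8 ⇒ (2/461)^6 = +1]
  = (461/7)    [QR: 461 ≡ 1 mod 4, sign kept]
  = (6/7)    [461 ≡ 6 mod 7]
  = (3/7)    [7 ≡ 7 mod 8 ⇒ (2/7) = +1]
  = -(7/3)    [QR: both ≡ 3 mod 4, sign flips]
  = -(1/3)    [7 ≡ 1 mod 3]
  = -1    [(1/3) = 1]

-1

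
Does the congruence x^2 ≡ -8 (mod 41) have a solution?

yes

Reduce the numerator: -8 ≡ 33 (mod 41), so (-8|41) = (33|41).
33 ≡ 1 (mod 4), so quadratic reciprocity gives (33|41) = (41|33). Reduce: 41 ≡ 8 (mod 33). Now have (8|33).
Factor out 2: 8 = 2^3. Since 33 ≡ 1 (mod 8), (2|33) = +1, and (2|33)^3 = +1. Now have (1|33).
(1|33) = 1. Collecting the sign factors: 1.
The Legendre symbol is 1, so x^2 ≡ -8 (mod 41) has solution.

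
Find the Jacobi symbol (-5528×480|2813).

1

By multiplicativity, (-5528·480|2813) = (-5528|2813)·(480|2813).
First factor (-5528|2813):
(-5528|2813)
  = (98|2813)    [-5528 ≡ 98 mod 2813]
  = -(49|2813)    [2813 ≡ 5 mod 8 ⇒ (2|2813) = -1]
  = -(2813|49)    [QR: 49 ≡ 1 mod 4, sign kept]
  = -(20|49)    [2813 ≡ 20 mod 49]
  = -(5|49)    [49 ≡ 1 mod 8 ⇒ (2|49)^2 = +1]
  = -(49|5)    [QR: 5 ≡ 1 mod 4, sign kept]
  = -(4|5)    [49 ≡ 4 mod 5]
  = -(1|5)    [5 ≡ 5 mod 8 ⇒ (2|5)^2 = +1]
  = -1    [(1|5) = 1]
Second factor (480|2813):
(480|2813)
  = -(15|2813)    [2813 ≡ 5 mod 8 ⇒ (2|2813)^5 = -1]
  = -(2813|15)    [QR: 2813 ≡ 1 mod 4, sign kept]
  = -(8|15)    [2813 ≡ 8 mod 15]
  = -(1|15)    [15 ≡ 7 mod 8 ⇒ (2|15)^3 = +1]
  = -1    [(1|15) = 1]
Product: (-1)·(-1) = 1.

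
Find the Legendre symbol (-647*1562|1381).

By multiplicativity, (-647·1562|1381) = (-647|1381)·(1562|1381).
First factor (-647|1381):
Pull out -1: (-647|1381) = (-1|1381)·(647|1381). Since 1381 ≡ 1 (mod 4), (-1|1381) = +1. Now have (647|1381).
1381 ≡ 1 (mod 4), so quadratic reciprocity gives (647|1381) = (1381|647). Reduce: 1381 ≡ 87 (mod 647). Now have (87|647).
Both 87 ≡ 3 and 647 ≡ 3 (mod 4), so reciprocity gives (87|647) = -(647|87). Reduce: 647 ≡ 38 (mod 87). Now have -(38|87).
Factor out 2: 38 = 2·19. Since 87 ≡ 7 (mod 8), (2|87) = +1. Now have -(19|87).
Both 19 ≡ 3 and 87 ≡ 3 (mod 4), so reciprocity gives (19|87) = -(87|19). Reduce: 87 ≡ 11 (mod 19). Now have (11|19).
Both 11 ≡ 3 and 19 ≡ 3 (mod 4), so reciprocity gives (11|19) = -(19|11). Reduce: 19 ≡ 8 (mod 11). Now have -(8|11).
Factor out 2: 8 = 2^3. Since 11 ≡ 3 (mod 8), (2|11) = -1, and (2|11)^3 = -1. Now have (1|11).
(1|11) = 1. Collecting the sign factors: 1.
Second factor (1562|1381):
Reduce the numerator: 1562 ≡ 181 (mod 1381), so (1562|1381) = (181|1381).
181 ≡ 1 (mod 4), so quadratic reciprocity gives (181|1381) = (1381|181). Reduce: 1381 ≡ 114 (mod 181). Now have (114|181).
Factor out 2: 114 = 2·57. Since 181 ≡ 5 (mod 8), (2|181) = -1. Now have -(57|181).
57 ≡ 1 (mod 4), so quadratic reciprocity gives (57|181) = (181|57). Reduce: 181 ≡ 10 (mod 57). Now have -(10|57).
Factor out 2: 10 = 2·5. Since 57 ≡ 1 (mod 8), (2|57) = +1. Now have -(5|57).
5 ≡ 1 (mod 4), so quadratic reciprocity gives (5|57) = (57|5). Reduce: 57 ≡ 2 (mod 5). Now have -(2|5).
Factor out 2: 2 = 2. Since 5 ≡ 5 (mod 8), (2|5) = -1. Now have (1|5).
(1|5) = 1. Collecting the sign factors: 1.
Product: (1)·(1) = 1.

1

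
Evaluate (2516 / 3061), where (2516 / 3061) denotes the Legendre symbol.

Factor out 2: 2516 = 2^2·629. Since 3061 ≡ 5 (mod 8), (2 / 3061) = -1, and (2 / 3061)^2 = +1. Now have (629 / 3061).
629 ≡ 1 (mod 4), so quadratic reciprocity gives (629 / 3061) = (3061 / 629). Reduce: 3061 ≡ 545 (mod 629). Now have (545 / 629).
545 ≡ 1 (mod 4), so quadratic reciprocity gives (545 / 629) = (629 / 545). Reduce: 629 ≡ 84 (mod 545). Now have (84 / 545).
Factor out 2: 84 = 2^2·21. Since 545 ≡ 1 (mod 8), (2 / 545) = +1, and (2 / 545)^2 = +1. Now have (21 / 545).
21 ≡ 1 (mod 4), so quadratic reciprocity gives (21 / 545) = (545 / 21). Reduce: 545 ≡ 20 (mod 21). Now have (20 / 21).
Factor out 2: 20 = 2^2·5. Since 21 ≡ 5 (mod 8), (2 / 21) = -1, and (2 / 21)^2 = +1. Now have (5 / 21).
5 ≡ 1 (mod 4), so quadratic reciprocity gives (5 / 21) = (21 / 5). Reduce: 21 ≡ 1 (mod 5). Now have (1 / 5).
(1 / 5) = 1. Collecting the sign factors: 1.

1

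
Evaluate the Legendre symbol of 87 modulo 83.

1

Reduce the numerator: 87 ≡ 4 (mod 83), so (87 / 83) = (4 / 83).
Factor out 2: 4 = 2^2. Since 83 ≡ 3 (mod 8), (2 / 83) = -1, and (2 / 83)^2 = +1. Now have (1 / 83).
(1 / 83) = 1. Collecting the sign factors: 1.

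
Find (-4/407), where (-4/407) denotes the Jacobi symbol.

(-4/407)
  = -(4/407)    [407 ≡ 3 mod 4 ⇒ (-1/407) = -1]
  = -(1/407)    [407 ≡ 7 mod 8 ⇒ (2/407)^2 = +1]
  = -1    [(1/407) = 1]

-1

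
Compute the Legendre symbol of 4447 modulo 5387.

Both 4447 ≡ 3 and 5387 ≡ 3 (mod 4), so reciprocity gives (4447 / 5387) = -(5387 / 4447). Reduce: 5387 ≡ 940 (mod 4447). Now have -(940 / 4447).
Factor out 2: 940 = 2^2·235. Since 4447 ≡ 7 (mod 8), (2 / 4447) = +1, and (2 / 4447)^2 = +1. Now have -(235 / 4447).
Both 235 ≡ 3 and 4447 ≡ 3 (mod 4), so reciprocity gives (235 / 4447) = -(4447 / 235). Reduce: 4447 ≡ 217 (mod 235). Now have (217 / 235).
217 ≡ 1 (mod 4), so quadratic reciprocity gives (217 / 235) = (235 / 217). Reduce: 235 ≡ 18 (mod 217). Now have (18 / 217).
Factor out 2: 18 = 2·9. Since 217 ≡ 1 (mod 8), (2 / 217) = +1. Now have (9 / 217).
9 ≡ 1 (mod 4), so quadratic reciprocity gives (9 / 217) = (217 / 9). Reduce: 217 ≡ 1 (mod 9). Now have (1 / 9).
(1 / 9) = 1. Collecting the sign factors: 1.

1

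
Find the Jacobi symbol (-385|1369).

1

(-385|1369)
  = (984|1369)    [-385 ≡ 984 mod 1369]
  = (123|1369)    [1369 ≡ 1 mod 8 ⇒ (2|1369)^3 = +1]
  = (1369|123)    [QR: 1369 ≡ 1 mod 4, sign kept]
  = (16|123)    [1369 ≡ 16 mod 123]
  = (1|123)    [123 ≡ 3 mod 8 ⇒ (2|123)^4 = +1]
  = 1    [(1|123) = 1]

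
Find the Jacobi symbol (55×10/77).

0

By multiplicativity, (55·10/77) = (55/77)·(10/77).
First factor (55/77):
77 ≡ 1 (mod 4), so quadratic reciprocity gives (55/77) = (77/55). Reduce: 77 ≡ 22 (mod 55). Now have (22/55).
Factor out 2: 22 = 2·11. Since 55 ≡ 7 (mod 8), (2/55) = +1. Now have (11/55).
Both 11 ≡ 3 and 55 ≡ 3 (mod 4), so reciprocity gives (11/55) = -(55/11). Reduce: 55 ≡ 0 (mod 11). Now have -(0/11).
The numerator is now 0 with denominator 11 > 1: the symbol is 0.
Second factor (10/77):
Factor out 2: 10 = 2·5. Since 77 ≡ 5 (mod 8), (2/77) = -1. Now have -(5/77).
5 ≡ 1 (mod 4), so quadratic reciprocity gives (5/77) = (77/5). Reduce: 77 ≡ 2 (mod 5). Now have -(2/5).
Factor out 2: 2 = 2. Since 5 ≡ 5 (mod 8), (2/5) = -1. Now have (1/5).
(1/5) = 1. Collecting the sign factors: 1.
Product: (0)·(1) = 0.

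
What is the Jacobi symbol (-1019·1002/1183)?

By multiplicativity, (-1019·1002/1183) = (-1019/1183)·(1002/1183).
First factor (-1019/1183):
(-1019/1183)
  = -(1019/1183)    [1183 ≡ 3 mod 4 ⇒ (-1/1183) = -1]
  = (1183/1019)    [QR: both ≡ 3 mod 4, sign flips]
  = (164/1019)    [1183 ≡ 164 mod 1019]
  = (41/1019)    [1019 ≡ 3 mod 8 ⇒ (2/1019)^2 = +1]
  = (1019/41)    [QR: 41 ≡ 1 mod 4, sign kept]
  = (35/41)    [1019 ≡ 35 mod 41]
  = (41/35)    [QR: 41 ≡ 1 mod 4, sign kept]
  = (6/35)    [41 ≡ 6 mod 35]
  = -(3/35)    [35 ≡ 3 mod 8 ⇒ (2/35) = -1]
  = (35/3)    [QR: both ≡ 3 mod 4, sign flips]
  = (2/3)    [35 ≡ 2 mod 3]
  = -(1/3)    [3 ≡ 3 mod 8 ⇒ (2/3) = -1]
  = -1    [(1/3) = 1]
Second factor (1002/1183):
(1002/1183)
  = (501/1183)    [1183 ≡ 7 mod 8 ⇒ (2/1183) = +1]
  = (1183/501)    [QR: 501 ≡ 1 mod 4, sign kept]
  = (181/501)    [1183 ≡ 181 mod 501]
  = (501/181)    [QR: 181 ≡ 1 mod 4, sign kept]
  = (139/181)    [501 ≡ 139 mod 181]
  = (181/139)    [QR: 181 ≡ 1 mod 4, sign kept]
  = (42/139)    [181 ≡ 42 mod 139]
  = -(21/139)    [139 ≡ 3 mod 8 ⇒ (2/139) = -1]
  = -(139/21)    [QR: 21 ≡ 1 mod 4, sign kept]
  = -(13/21)    [139 ≡ 13 mod 21]
  = -(21/13)    [QR: 13 ≡ 1 mod 4, sign kept]
  = -(8/13)    [21 ≡ 8 mod 13]
  = (1/13)    [13 ≡ 5 mod 8 ⇒ (2/13)^3 = -1]
  = 1    [(1/13) = 1]
Product: (-1)·(1) = -1.

-1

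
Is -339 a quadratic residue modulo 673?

(-339/673)
  = (339/673)    [673 ≡ 1 mod 4 ⇒ (-1/673) = +1]
  = (673/339)    [QR: 673 ≡ 1 mod 4, sign kept]
  = (334/339)    [673 ≡ 334 mod 339]
  = -(167/339)    [339 ≡ 3 mod 8 ⇒ (2/339) = -1]
  = (339/167)    [QR: both ≡ 3 mod 4, sign flips]
  = (5/167)    [339 ≡ 5 mod 167]
  = (167/5)    [QR: 5 ≡ 1 mod 4, sign kept]
  = (2/5)    [167 ≡ 2 mod 5]
  = -(1/5)    [5 ≡ 5 mod 8 ⇒ (2/5) = -1]
  = -1    [(1/5) = 1]
The Legendre symbol is -1, so x^2 ≡ -339 (mod 673) has no solution.

no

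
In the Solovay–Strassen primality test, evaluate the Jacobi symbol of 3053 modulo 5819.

(3053/5819)
  = (5819/3053)    [QR: 3053 ≡ 1 mod 4, sign kept]
  = (2766/3053)    [5819 ≡ 2766 mod 3053]
  = -(1383/3053)    [3053 ≡ 5 mod 8 ⇒ (2/3053) = -1]
  = -(3053/1383)    [QR: 3053 ≡ 1 mod 4, sign kept]
  = -(287/1383)    [3053 ≡ 287 mod 1383]
  = (1383/287)    [QR: both ≡ 3 mod 4, sign flips]
  = (235/287)    [1383 ≡ 235 mod 287]
  = -(287/235)    [QR: both ≡ 3 mod 4, sign flips]
  = -(52/235)    [287 ≡ 52 mod 235]
  = -(13/235)    [235 ≡ 3 mod 8 ⇒ (2/235)^2 = +1]
  = -(235/13)    [QR: 13 ≡ 1 mod 4, sign kept]
  = -(1/13)    [235 ≡ 1 mod 13]
  = -1    [(1/13) = 1]

-1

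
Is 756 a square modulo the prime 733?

Reduce the numerator: 756 ≡ 23 (mod 733), so (756|733) = (23|733).
733 ≡ 1 (mod 4), so quadratic reciprocity gives (23|733) = (733|23). Reduce: 733 ≡ 20 (mod 23). Now have (20|23).
Factor out 2: 20 = 2^2·5. Since 23 ≡ 7 (mod 8), (2|23) = +1, and (2|23)^2 = +1. Now have (5|23).
5 ≡ 1 (mod 4), so quadratic reciprocity gives (5|23) = (23|5). Reduce: 23 ≡ 3 (mod 5). Now have (3|5).
5 ≡ 1 (mod 4), so quadratic reciprocity gives (3|5) = (5|3). Reduce: 5 ≡ 2 (mod 3). Now have (2|3).
Factor out 2: 2 = 2. Since 3 ≡ 3 (mod 8), (2|3) = -1. Now have -(1|3).
(1|3) = 1. Collecting the sign factors: -1.
The Legendre symbol is -1, so x^2 ≡ 756 (mod 733) has no solution.

no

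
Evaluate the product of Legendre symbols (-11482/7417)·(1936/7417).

By multiplicativity, (-11482·1936/7417) = (-11482/7417)·(1936/7417).
First factor (-11482/7417):
(-11482/7417)
  = (11482/7417)    [7417 ≡ 1 mod 4 ⇒ (-1/7417) = +1]
  = (4065/7417)    [11482 ≡ 4065 mod 7417]
  = (7417/4065)    [QR: 4065 ≡ 1 mod 4, sign kept]
  = (3352/4065)    [7417 ≡ 3352 mod 4065]
  = (419/4065)    [4065 ≡ 1 mod 8 ⇒ (2/4065)^3 = +1]
  = (4065/419)    [QR: 4065 ≡ 1 mod 4, sign kept]
  = (294/419)    [4065 ≡ 294 mod 419]
  = -(147/419)    [419 ≡ 3 mod 8 ⇒ (2/419) = -1]
  = (419/147)    [QR: both ≡ 3 mod 4, sign flips]
  = (125/147)    [419 ≡ 125 mod 147]
  = (147/125)    [QR: 125 ≡ 1 mod 4, sign kept]
  = (22/125)    [147 ≡ 22 mod 125]
  = -(11/125)    [125 ≡ 5 mod 8 ⇒ (2/125) = -1]
  = -(125/11)    [QR: 125 ≡ 1 mod 4, sign kept]
  = -(4/11)    [125 ≡ 4 mod 11]
  = -(1/11)    [11 ≡ 3 mod 8 ⇒ (2/11)^2 = +1]
  = -1    [(1/11) = 1]
Second factor (1936/7417):
(1936/7417)
  = (121/7417)    [7417 ≡ 1 mod 8 ⇒ (2/7417)^4 = +1]
  = (7417/121)    [QR: 121 ≡ 1 mod 4, sign kept]
  = (36/121)    [7417 ≡ 36 mod 121]
  = (9/121)    [121 ≡ 1 mod 8 ⇒ (2/121)^2 = +1]
  = (121/9)    [QR: 9 ≡ 1 mod 4, sign kept]
  = (4/9)    [121 ≡ 4 mod 9]
  = (1/9)    [9 ≡ 1 mod 8 ⇒ (2/9)^2 = +1]
  = 1    [(1/9) = 1]
Product: (-1)·(1) = -1.

-1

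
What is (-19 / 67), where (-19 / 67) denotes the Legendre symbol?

(-19 / 67)
  = -(19 / 67)    [67 ≡ 3 mod 4 ⇒ (-1 / 67) = -1]
  = (67 / 19)    [QR: both ≡ 3 mod 4, sign flips]
  = (10 / 19)    [67 ≡ 10 mod 19]
  = -(5 / 19)    [19 ≡ 3 mod 8 ⇒ (2 / 19) = -1]
  = -(19 / 5)    [QR: 5 ≡ 1 mod 4, sign kept]
  = -(4 / 5)    [19 ≡ 4 mod 5]
  = -(1 / 5)    [5 ≡ 5 mod 8 ⇒ (2 / 5)^2 = +1]
  = -1    [(1 / 5) = 1]

-1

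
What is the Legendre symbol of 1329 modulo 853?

1

(1329|853)
  = (476|853)    [1329 ≡ 476 mod 853]
  = (119|853)    [853 ≡ 5 mod 8 ⇒ (2|853)^2 = +1]
  = (853|119)    [QR: 853 ≡ 1 mod 4, sign kept]
  = (20|119)    [853 ≡ 20 mod 119]
  = (5|119)    [119 ≡ 7 mod 8 ⇒ (2|119)^2 = +1]
  = (119|5)    [QR: 5 ≡ 1 mod 4, sign kept]
  = (4|5)    [119 ≡ 4 mod 5]
  = (1|5)    [5 ≡ 5 mod 8 ⇒ (2|5)^2 = +1]
  = 1    [(1|5) = 1]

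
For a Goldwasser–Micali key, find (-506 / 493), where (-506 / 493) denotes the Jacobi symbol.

(-506 / 493)
  = (480 / 493)    [-506 ≡ 480 mod 493]
  = -(15 / 493)    [493 ≡ 5 mod 8 ⇒ (2 / 493)^5 = -1]
  = -(493 / 15)    [QR: 493 ≡ 1 mod 4, sign kept]
  = -(13 / 15)    [493 ≡ 13 mod 15]
  = -(15 / 13)    [QR: 13 ≡ 1 mod 4, sign kept]
  = -(2 / 13)    [15 ≡ 2 mod 13]
  = (1 / 13)    [13 ≡ 5 mod 8 ⇒ (2 / 13) = -1]
  = 1    [(1 / 13) = 1]

1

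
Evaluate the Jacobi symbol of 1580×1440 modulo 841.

By multiplicativity, (1580·1440 / 841) = (1580 / 841)·(1440 / 841).
First factor (1580 / 841):
Reduce the numerator: 1580 ≡ 739 (mod 841), so (1580 / 841) = (739 / 841).
841 ≡ 1 (mod 4), so quadratic reciprocity gives (739 / 841) = (841 / 739). Reduce: 841 ≡ 102 (mod 739). Now have (102 / 739).
Factor out 2: 102 = 2·51. Since 739 ≡ 3 (mod 8), (2 / 739) = -1. Now have -(51 / 739).
Both 51 ≡ 3 and 739 ≡ 3 (mod 4), so reciprocity gives (51 / 739) = -(739 / 51). Reduce: 739 ≡ 25 (mod 51). Now have (25 / 51).
25 ≡ 1 (mod 4), so quadratic reciprocity gives (25 / 51) = (51 / 25). Reduce: 51 ≡ 1 (mod 25). Now have (1 / 25).
(1 / 25) = 1. Collecting the sign factors: 1.
Second factor (1440 / 841):
Reduce the numerator: 1440 ≡ 599 (mod 841), so (1440 / 841) = (599 / 841).
841 ≡ 1 (mod 4), so quadratic reciprocity gives (599 / 841) = (841 / 599). Reduce: 841 ≡ 242 (mod 599). Now have (242 / 599).
Factor out 2: 242 = 2·121. Since 599 ≡ 7 (mod 8), (2 / 599) = +1. Now have (121 / 599).
121 ≡ 1 (mod 4), so quadratic reciprocity gives (121 / 599) = (599 / 121). Reduce: 599 ≡ 115 (mod 121). Now have (115 / 121).
121 ≡ 1 (mod 4), so quadratic reciprocity gives (115 / 121) = (121 / 115). Reduce: 121 ≡ 6 (mod 115). Now have (6 / 115).
Factor out 2: 6 = 2·3. Since 115 ≡ 3 (mod 8), (2 / 115) = -1. Now have -(3 / 115).
Both 3 ≡ 3 and 115 ≡ 3 (mod 4), so reciprocity gives (3 / 115) = -(115 / 3). Reduce: 115 ≡ 1 (mod 3). Now have (1 / 3).
(1 / 3) = 1. Collecting the sign factors: 1.
Product: (1)·(1) = 1.

1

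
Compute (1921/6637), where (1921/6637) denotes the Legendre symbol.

1921 ≡ 1 (mod 4), so quadratic reciprocity gives (1921/6637) = (6637/1921). Reduce: 6637 ≡ 874 (mod 1921). Now have (874/1921).
Factor out 2: 874 = 2·437. Since 1921 ≡ 1 (mod 8), (2/1921) = +1. Now have (437/1921).
437 ≡ 1 (mod 4), so quadratic reciprocity gives (437/1921) = (1921/437). Reduce: 1921 ≡ 173 (mod 437). Now have (173/437).
173 ≡ 1 (mod 4), so quadratic reciprocity gives (173/437) = (437/173). Reduce: 437 ≡ 91 (mod 173). Now have (91/173).
173 ≡ 1 (mod 4), so quadratic reciprocity gives (91/173) = (173/91). Reduce: 173 ≡ 82 (mod 91). Now have (82/91).
Factor out 2: 82 = 2·41. Since 91 ≡ 3 (mod 8), (2/91) = -1. Now have -(41/91).
41 ≡ 1 (mod 4), so quadratic reciprocity gives (41/91) = (91/41). Reduce: 91 ≡ 9 (mod 41). Now have -(9/41).
9 ≡ 1 (mod 4), so quadratic reciprocity gives (9/41) = (41/9). Reduce: 41 ≡ 5 (mod 9). Now have -(5/9).
5 ≡ 1 (mod 4), so quadratic reciprocity gives (5/9) = (9/5). Reduce: 9 ≡ 4 (mod 5). Now have -(4/5).
Factor out 2: 4 = 2^2. Since 5 ≡ 5 (mod 8), (2/5) = -1, and (2/5)^2 = +1. Now have -(1/5).
(1/5) = 1. Collecting the sign factors: -1.

-1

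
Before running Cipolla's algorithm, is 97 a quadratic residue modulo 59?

no

(97/59)
  = (38/59)    [97 ≡ 38 mod 59]
  = -(19/59)    [59 ≡ 3 mod 8 ⇒ (2/59) = -1]
  = (59/19)    [QR: both ≡ 3 mod 4, sign flips]
  = (2/19)    [59 ≡ 2 mod 19]
  = -(1/19)    [19 ≡ 3 mod 8 ⇒ (2/19) = -1]
  = -1    [(1/19) = 1]
(97/59) = -1, and 59 is prime, so 97 is not a quadratic residue mod 59.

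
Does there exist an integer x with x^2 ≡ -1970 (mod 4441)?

Reduce the numerator: -1970 ≡ 2471 (mod 4441), so (-1970/4441) = (2471/4441).
4441 ≡ 1 (mod 4), so quadratic reciprocity gives (2471/4441) = (4441/2471). Reduce: 4441 ≡ 1970 (mod 2471). Now have (1970/2471).
Factor out 2: 1970 = 2·985. Since 2471 ≡ 7 (mod 8), (2/2471) = +1. Now have (985/2471).
985 ≡ 1 (mod 4), so quadratic reciprocity gives (985/2471) = (2471/985). Reduce: 2471 ≡ 501 (mod 985). Now have (501/985).
501 ≡ 1 (mod 4), so quadratic reciprocity gives (501/985) = (985/501). Reduce: 985 ≡ 484 (mod 501). Now have (484/501).
Factor out 2: 484 = 2^2·121. Since 501 ≡ 5 (mod 8), (2/501) = -1, and (2/501)^2 = +1. Now have (121/501).
121 ≡ 1 (mod 4), so quadratic reciprocity gives (121/501) = (501/121). Reduce: 501 ≡ 17 (mod 121). Now have (17/121).
17 ≡ 1 (mod 4), so quadratic reciprocity gives (17/121) = (121/17). Reduce: 121 ≡ 2 (mod 17). Now have (2/17).
Factor out 2: 2 = 2. Since 17 ≡ 1 (mod 8), (2/17) = +1. Now have (1/17).
(1/17) = 1. Collecting the sign factors: 1.
(-1970/4441) = 1, and 4441 is prime, so -1970 is a quadratic residue mod 4441.

yes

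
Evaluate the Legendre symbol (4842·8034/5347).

1

By multiplicativity, (4842·8034/5347) = (4842/5347)·(8034/5347).
First factor (4842/5347):
(4842/5347)
  = -(2421/5347)    [5347 ≡ 3 mod 8 ⇒ (2/5347) = -1]
  = -(5347/2421)    [QR: 2421 ≡ 1 mod 4, sign kept]
  = -(505/2421)    [5347 ≡ 505 mod 2421]
  = -(2421/505)    [QR: 505 ≡ 1 mod 4, sign kept]
  = -(401/505)    [2421 ≡ 401 mod 505]
  = -(505/401)    [QR: 401 ≡ 1 mod 4, sign kept]
  = -(104/401)    [505 ≡ 104 mod 401]
  = -(13/401)    [401 ≡ 1 mod 8 ⇒ (2/401)^3 = +1]
  = -(401/13)    [QR: 13 ≡ 1 mod 4, sign kept]
  = -(11/13)    [401 ≡ 11 mod 13]
  = -(13/11)    [QR: 13 ≡ 1 mod 4, sign kept]
  = -(2/11)    [13 ≡ 2 mod 11]
  = (1/11)    [11 ≡ 3 mod 8 ⇒ (2/11) = -1]
  = 1    [(1/11) = 1]
Second factor (8034/5347):
(8034/5347)
  = (2687/5347)    [8034 ≡ 2687 mod 5347]
  = -(5347/2687)    [QR: both ≡ 3 mod 4, sign flips]
  = -(2660/2687)    [5347 ≡ 2660 mod 2687]
  = -(665/2687)    [2687 ≡ 7 mod 8 ⇒ (2/2687)^2 = +1]
  = -(2687/665)    [QR: 665 ≡ 1 mod 4, sign kept]
  = -(27/665)    [2687 ≡ 27 mod 665]
  = -(665/27)    [QR: 665 ≡ 1 mod 4, sign kept]
  = -(17/27)    [665 ≡ 17 mod 27]
  = -(27/17)    [QR: 17 ≡ 1 mod 4, sign kept]
  = -(10/17)    [27 ≡ 10 mod 17]
  = -(5/17)    [17 ≡ 1 mod 8 ⇒ (2/17) = +1]
  = -(17/5)    [QR: 5 ≡ 1 mod 4, sign kept]
  = -(2/5)    [17 ≡ 2 mod 5]
  = (1/5)    [5 ≡ 5 mod 8 ⇒ (2/5) = -1]
  = 1    [(1/5) = 1]
Product: (1)·(1) = 1.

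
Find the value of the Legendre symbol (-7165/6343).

-1

Reduce the numerator: -7165 ≡ 5521 (mod 6343), so (-7165/6343) = (5521/6343).
5521 ≡ 1 (mod 4), so quadratic reciprocity gives (5521/6343) = (6343/5521). Reduce: 6343 ≡ 822 (mod 5521). Now have (822/5521).
Factor out 2: 822 = 2·411. Since 5521 ≡ 1 (mod 8), (2/5521) = +1. Now have (411/5521).
5521 ≡ 1 (mod 4), so quadratic reciprocity gives (411/5521) = (5521/411). Reduce: 5521 ≡ 178 (mod 411). Now have (178/411).
Factor out 2: 178 = 2·89. Since 411 ≡ 3 (mod 8), (2/411) = -1. Now have -(89/411).
89 ≡ 1 (mod 4), so quadratic reciprocity gives (89/411) = (411/89). Reduce: 411 ≡ 55 (mod 89). Now have -(55/89).
89 ≡ 1 (mod 4), so quadratic reciprocity gives (55/89) = (89/55). Reduce: 89 ≡ 34 (mod 55). Now have -(34/55).
Factor out 2: 34 = 2·17. Since 55 ≡ 7 (mod 8), (2/55) = +1. Now have -(17/55).
17 ≡ 1 (mod 4), so quadratic reciprocity gives (17/55) = (55/17). Reduce: 55 ≡ 4 (mod 17). Now have -(4/17).
Factor out 2: 4 = 2^2. Since 17 ≡ 1 (mod 8), (2/17) = +1, and (2/17)^2 = +1. Now have -(1/17).
(1/17) = 1. Collecting the sign factors: -1.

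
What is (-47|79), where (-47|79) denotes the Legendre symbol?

(-47|79)
  = (32|79)    [-47 ≡ 32 mod 79]
  = (1|79)    [79 ≡ 7 mod 8 ⇒ (2|79)^5 = +1]
  = 1    [(1|79) = 1]

1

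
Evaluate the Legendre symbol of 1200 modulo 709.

Reduce the numerator: 1200 ≡ 491 (mod 709), so (1200/709) = (491/709).
709 ≡ 1 (mod 4), so quadratic reciprocity gives (491/709) = (709/491). Reduce: 709 ≡ 218 (mod 491). Now have (218/491).
Factor out 2: 218 = 2·109. Since 491 ≡ 3 (mod 8), (2/491) = -1. Now have -(109/491).
109 ≡ 1 (mod 4), so quadratic reciprocity gives (109/491) = (491/109). Reduce: 491 ≡ 55 (mod 109). Now have -(55/109).
109 ≡ 1 (mod 4), so quadratic reciprocity gives (55/109) = (109/55). Reduce: 109 ≡ 54 (mod 55). Now have -(54/55).
Factor out 2: 54 = 2·27. Since 55 ≡ 7 (mod 8), (2/55) = +1. Now have -(27/55).
Both 27 ≡ 3 and 55 ≡ 3 (mod 4), so reciprocity gives (27/55) = -(55/27). Reduce: 55 ≡ 1 (mod 27). Now have (1/27).
(1/27) = 1. Collecting the sign factors: 1.

1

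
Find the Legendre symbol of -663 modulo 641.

1

Reduce the numerator: -663 ≡ 619 (mod 641), so (-663 / 641) = (619 / 641).
641 ≡ 1 (mod 4), so quadratic reciprocity gives (619 / 641) = (641 / 619). Reduce: 641 ≡ 22 (mod 619). Now have (22 / 619).
Factor out 2: 22 = 2·11. Since 619 ≡ 3 (mod 8), (2 / 619) = -1. Now have -(11 / 619).
Both 11 ≡ 3 and 619 ≡ 3 (mod 4), so reciprocity gives (11 / 619) = -(619 / 11). Reduce: 619 ≡ 3 (mod 11). Now have (3 / 11).
Both 3 ≡ 3 and 11 ≡ 3 (mod 4), so reciprocity gives (3 / 11) = -(11 / 3). Reduce: 11 ≡ 2 (mod 3). Now have -(2 / 3).
Factor out 2: 2 = 2. Since 3 ≡ 3 (mod 8), (2 / 3) = -1. Now have (1 / 3).
(1 / 3) = 1. Collecting the sign factors: 1.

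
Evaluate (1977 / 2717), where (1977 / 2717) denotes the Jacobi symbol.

-1

1977 ≡ 1 (mod 4), so quadratic reciprocity gives (1977 / 2717) = (2717 / 1977). Reduce: 2717 ≡ 740 (mod 1977). Now have (740 / 1977).
Factor out 2: 740 = 2^2·185. Since 1977 ≡ 1 (mod 8), (2 / 1977) = +1, and (2 / 1977)^2 = +1. Now have (185 / 1977).
185 ≡ 1 (mod 4), so quadratic reciprocity gives (185 / 1977) = (1977 / 185). Reduce: 1977 ≡ 127 (mod 185). Now have (127 / 185).
185 ≡ 1 (mod 4), so quadratic reciprocity gives (127 / 185) = (185 / 127). Reduce: 185 ≡ 58 (mod 127). Now have (58 / 127).
Factor out 2: 58 = 2·29. Since 127 ≡ 7 (mod 8), (2 / 127) = +1. Now have (29 / 127).
29 ≡ 1 (mod 4), so quadratic reciprocity gives (29 / 127) = (127 / 29). Reduce: 127 ≡ 11 (mod 29). Now have (11 / 29).
29 ≡ 1 (mod 4), so quadratic reciprocity gives (11 / 29) = (29 / 11). Reduce: 29 ≡ 7 (mod 11). Now have (7 / 11).
Both 7 ≡ 3 and 11 ≡ 3 (mod 4), so reciprocity gives (7 / 11) = -(11 / 7). Reduce: 11 ≡ 4 (mod 7). Now have -(4 / 7).
Factor out 2: 4 = 2^2. Since 7 ≡ 7 (mod 8), (2 / 7) = +1, and (2 / 7)^2 = +1. Now have -(1 / 7).
(1 / 7) = 1. Collecting the sign factors: -1.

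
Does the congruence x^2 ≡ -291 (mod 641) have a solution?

yes

(-291|641)
  = (350|641)    [-291 ≡ 350 mod 641]
  = (175|641)    [641 ≡ 1 mod 8 ⇒ (2|641) = +1]
  = (641|175)    [QR: 641 ≡ 1 mod 4, sign kept]
  = (116|175)    [641 ≡ 116 mod 175]
  = (29|175)    [175 ≡ 7 mod 8 ⇒ (2|175)^2 = +1]
  = (175|29)    [QR: 29 ≡ 1 mod 4, sign kept]
  = (1|29)    [175 ≡ 1 mod 29]
  = 1    [(1|29) = 1]
The Legendre symbol is 1, so x^2 ≡ -291 (mod 641) has solution.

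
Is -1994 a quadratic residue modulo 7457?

yes

Pull out -1: (-1994/7457) = (-1/7457)·(1994/7457). Since 7457 ≡ 1 (mod 4), (-1/7457) = +1. Now have (1994/7457).
Factor out 2: 1994 = 2·997. Since 7457 ≡ 1 (mod 8), (2/7457) = +1. Now have (997/7457).
997 ≡ 1 (mod 4), so quadratic reciprocity gives (997/7457) = (7457/997). Reduce: 7457 ≡ 478 (mod 997). Now have (478/997).
Factor out 2: 478 = 2·239. Since 997 ≡ 5 (mod 8), (2/997) = -1. Now have -(239/997).
997 ≡ 1 (mod 4), so quadratic reciprocity gives (239/997) = (997/239). Reduce: 997 ≡ 41 (mod 239). Now have -(41/239).
41 ≡ 1 (mod 4), so quadratic reciprocity gives (41/239) = (239/41). Reduce: 239 ≡ 34 (mod 41). Now have -(34/41).
Factor out 2: 34 = 2·17. Since 41 ≡ 1 (mod 8), (2/41) = +1. Now have -(17/41).
17 ≡ 1 (mod 4), so quadratic reciprocity gives (17/41) = (41/17). Reduce: 41 ≡ 7 (mod 17). Now have -(7/17).
17 ≡ 1 (mod 4), so quadratic reciprocity gives (7/17) = (17/7). Reduce: 17 ≡ 3 (mod 7). Now have -(3/7).
Both 3 ≡ 3 and 7 ≡ 3 (mod 4), so reciprocity gives (3/7) = -(7/3). Reduce: 7 ≡ 1 (mod 3). Now have (1/3).
(1/3) = 1. Collecting the sign factors: 1.
The Legendre symbol is 1, so x^2 ≡ -1994 (mod 7457) has solution.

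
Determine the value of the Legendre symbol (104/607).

(104/607)
  = (13/607)    [607 ≡ 7 mod 8 ⇒ (2/607)^3 = +1]
  = (607/13)    [QR: 13 ≡ 1 mod 4, sign kept]
  = (9/13)    [607 ≡ 9 mod 13]
  = (13/9)    [QR: 9 ≡ 1 mod 4, sign kept]
  = (4/9)    [13 ≡ 4 mod 9]
  = (1/9)    [9 ≡ 1 mod 8 ⇒ (2/9)^2 = +1]
  = 1    [(1/9) = 1]

1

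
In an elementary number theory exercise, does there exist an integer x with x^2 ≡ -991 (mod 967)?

yes

Pull out -1: (-991|967) = (-1|967)·(991|967). Since 967 ≡ 3 (mod 4), (-1|967) = -1. Now have -(991|967).
Reduce the numerator: 991 ≡ 24 (mod 967), so (991|967) = (24|967).
Factor out 2: 24 = 2^3·3. Since 967 ≡ 7 (mod 8), (2|967) = +1, and (2|967)^3 = +1. Now have -(3|967).
Both 3 ≡ 3 and 967 ≡ 3 (mod 4), so reciprocity gives (3|967) = -(967|3). Reduce: 967 ≡ 1 (mod 3). Now have (1|3).
(1|3) = 1. Collecting the sign factors: 1.
(-991|967) = 1, and 967 is prime, so -991 is a quadratic residue mod 967.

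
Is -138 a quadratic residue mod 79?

Reduce the numerator: -138 ≡ 20 (mod 79), so (-138/79) = (20/79).
Factor out 2: 20 = 2^2·5. Since 79 ≡ 7 (mod 8), (2/79) = +1, and (2/79)^2 = +1. Now have (5/79).
5 ≡ 1 (mod 4), so quadratic reciprocity gives (5/79) = (79/5). Reduce: 79 ≡ 4 (mod 5). Now have (4/5).
Factor out 2: 4 = 2^2. Since 5 ≡ 5 (mod 8), (2/5) = -1, and (2/5)^2 = +1. Now have (1/5).
(1/5) = 1. Collecting the sign factors: 1.
(-138/79) = 1, and 79 is prime, so -138 is a quadratic residue mod 79.

yes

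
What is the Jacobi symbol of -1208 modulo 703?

1

(-1208/703)
  = -(1208/703)    [703 ≡ 3 mod 4 ⇒ (-1/703) = -1]
  = -(505/703)    [1208 ≡ 505 mod 703]
  = -(703/505)    [QR: 505 ≡ 1 mod 4, sign kept]
  = -(198/505)    [703 ≡ 198 mod 505]
  = -(99/505)    [505 ≡ 1 mod 8 ⇒ (2/505) = +1]
  = -(505/99)    [QR: 505 ≡ 1 mod 4, sign kept]
  = -(10/99)    [505 ≡ 10 mod 99]
  = (5/99)    [99 ≡ 3 mod 8 ⇒ (2/99) = -1]
  = (99/5)    [QR: 5 ≡ 1 mod 4, sign kept]
  = (4/5)    [99 ≡ 4 mod 5]
  = (1/5)    [5 ≡ 5 mod 8 ⇒ (2/5)^2 = +1]
  = 1    [(1/5) = 1]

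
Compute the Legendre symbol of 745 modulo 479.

-1

Reduce the numerator: 745 ≡ 266 (mod 479), so (745/479) = (266/479).
Factor out 2: 266 = 2·133. Since 479 ≡ 7 (mod 8), (2/479) = +1. Now have (133/479).
133 ≡ 1 (mod 4), so quadratic reciprocity gives (133/479) = (479/133). Reduce: 479 ≡ 80 (mod 133). Now have (80/133).
Factor out 2: 80 = 2^4·5. Since 133 ≡ 5 (mod 8), (2/133) = -1, and (2/133)^4 = +1. Now have (5/133).
5 ≡ 1 (mod 4), so quadratic reciprocity gives (5/133) = (133/5). Reduce: 133 ≡ 3 (mod 5). Now have (3/5).
5 ≡ 1 (mod 4), so quadratic reciprocity gives (3/5) = (5/3). Reduce: 5 ≡ 2 (mod 3). Now have (2/3).
Factor out 2: 2 = 2. Since 3 ≡ 3 (mod 8), (2/3) = -1. Now have -(1/3).
(1/3) = 1. Collecting the sign factors: -1.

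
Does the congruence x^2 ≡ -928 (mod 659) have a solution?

no

(-928/659)
  = (390/659)    [-928 ≡ 390 mod 659]
  = -(195/659)    [659 ≡ 3 mod 8 ⇒ (2/659) = -1]
  = (659/195)    [QR: both ≡ 3 mod 4, sign flips]
  = (74/195)    [659 ≡ 74 mod 195]
  = -(37/195)    [195 ≡ 3 mod 8 ⇒ (2/195) = -1]
  = -(195/37)    [QR: 37 ≡ 1 mod 4, sign kept]
  = -(10/37)    [195 ≡ 10 mod 37]
  = (5/37)    [37 ≡ 5 mod 8 ⇒ (2/37) = -1]
  = (37/5)    [QR: 5 ≡ 1 mod 4, sign kept]
  = (2/5)    [37 ≡ 2 mod 5]
  = -(1/5)    [5 ≡ 5 mod 8 ⇒ (2/5) = -1]
  = -1    [(1/5) = 1]
(-928/659) = -1, and 659 is prime, so -928 is not a quadratic residue mod 659.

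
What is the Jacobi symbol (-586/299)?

1

(-586/299)
  = -(586/299)    [299 ≡ 3 mod 4 ⇒ (-1/299) = -1]
  = -(287/299)    [586 ≡ 287 mod 299]
  = (299/287)    [QR: both ≡ 3 mod 4, sign flips]
  = (12/287)    [299 ≡ 12 mod 287]
  = (3/287)    [287 ≡ 7 mod 8 ⇒ (2/287)^2 = +1]
  = -(287/3)    [QR: both ≡ 3 mod 4, sign flips]
  = -(2/3)    [287 ≡ 2 mod 3]
  = (1/3)    [3 ≡ 3 mod 8 ⇒ (2/3) = -1]
  = 1    [(1/3) = 1]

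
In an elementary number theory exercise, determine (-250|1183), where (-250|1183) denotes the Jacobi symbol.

Reduce the numerator: -250 ≡ 933 (mod 1183), so (-250|1183) = (933|1183).
933 ≡ 1 (mod 4), so quadratic reciprocity gives (933|1183) = (1183|933). Reduce: 1183 ≡ 250 (mod 933). Now have (250|933).
Factor out 2: 250 = 2·125. Since 933 ≡ 5 (mod 8), (2|933) = -1. Now have -(125|933).
125 ≡ 1 (mod 4), so quadratic reciprocity gives (125|933) = (933|125). Reduce: 933 ≡ 58 (mod 125). Now have -(58|125).
Factor out 2: 58 = 2·29. Since 125 ≡ 5 (mod 8), (2|125) = -1. Now have (29|125).
29 ≡ 1 (mod 4), so quadratic reciprocity gives (29|125) = (125|29). Reduce: 125 ≡ 9 (mod 29). Now have (9|29).
9 ≡ 1 (mod 4), so quadratic reciprocity gives (9|29) = (29|9). Reduce: 29 ≡ 2 (mod 9). Now have (2|9).
Factor out 2: 2 = 2. Since 9 ≡ 1 (mod 8), (2|9) = +1. Now have (1|9).
(1|9) = 1. Collecting the sign factors: 1.

1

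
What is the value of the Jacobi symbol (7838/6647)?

1

Reduce the numerator: 7838 ≡ 1191 (mod 6647), so (7838/6647) = (1191/6647).
Both 1191 ≡ 3 and 6647 ≡ 3 (mod 4), so reciprocity gives (1191/6647) = -(6647/1191). Reduce: 6647 ≡ 692 (mod 1191). Now have -(692/1191).
Factor out 2: 692 = 2^2·173. Since 1191 ≡ 7 (mod 8), (2/1191) = +1, and (2/1191)^2 = +1. Now have -(173/1191).
173 ≡ 1 (mod 4), so quadratic reciprocity gives (173/1191) = (1191/173). Reduce: 1191 ≡ 153 (mod 173). Now have -(153/173).
153 ≡ 1 (mod 4), so quadratic reciprocity gives (153/173) = (173/153). Reduce: 173 ≡ 20 (mod 153). Now have -(20/153).
Factor out 2: 20 = 2^2·5. Since 153 ≡ 1 (mod 8), (2/153) = +1, and (2/153)^2 = +1. Now have -(5/153).
5 ≡ 1 (mod 4), so quadratic reciprocity gives (5/153) = (153/5). Reduce: 153 ≡ 3 (mod 5). Now have -(3/5).
5 ≡ 1 (mod 4), so quadratic reciprocity gives (3/5) = (5/3). Reduce: 5 ≡ 2 (mod 3). Now have -(2/3).
Factor out 2: 2 = 2. Since 3 ≡ 3 (mod 8), (2/3) = -1. Now have (1/3).
(1/3) = 1. Collecting the sign factors: 1.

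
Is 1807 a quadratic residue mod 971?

no

(1807|971)
  = (836|971)    [1807 ≡ 836 mod 971]
  = (209|971)    [971 ≡ 3 mod 8 ⇒ (2|971)^2 = +1]
  = (971|209)    [QR: 209 ≡ 1 mod 4, sign kept]
  = (135|209)    [971 ≡ 135 mod 209]
  = (209|135)    [QR: 209 ≡ 1 mod 4, sign kept]
  = (74|135)    [209 ≡ 74 mod 135]
  = (37|135)    [135 ≡ 7 mod 8 ⇒ (2|135) = +1]
  = (135|37)    [QR: 37 ≡ 1 mod 4, sign kept]
  = (24|37)    [135 ≡ 24 mod 37]
  = -(3|37)    [37 ≡ 5 mod 8 ⇒ (2|37)^3 = -1]
  = -(37|3)    [QR: 37 ≡ 1 mod 4, sign kept]
  = -(1|3)    [37 ≡ 1 mod 3]
  = -1    [(1|3) = 1]
(1807|971) = -1, and 971 is prime, so 1807 is not a quadratic residue mod 971.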